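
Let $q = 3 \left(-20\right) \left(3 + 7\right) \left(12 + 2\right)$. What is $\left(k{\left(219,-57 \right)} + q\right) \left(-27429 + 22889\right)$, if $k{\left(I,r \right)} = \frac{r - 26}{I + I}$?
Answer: $\frac{8351972410}{219} \approx 3.8137 \cdot 10^{7}$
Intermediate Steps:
$k{\left(I,r \right)} = \frac{-26 + r}{2 I}$
$q = -8400$ ($q = - 60 \cdot 10 \cdot 14 = \left(-60\right) 140 = -8400$)
$\left(k{\left(219,-57 \right)} + q\right) \left(-27429 + 22889\right) = \left(\frac{-26 - 57}{2 \cdot 219} - 8400\right) \left(-27429 + 22889\right) = \left(\frac{1}{2} \cdot \frac{1}{219} \left(-83\right) - 8400\right) \left(-4540\right) = \left(- \frac{83}{438} - 8400\right) \left(-4540\right) = \left(- \frac{3679283}{438}\right) \left(-4540\right) = \frac{8351972410}{219}$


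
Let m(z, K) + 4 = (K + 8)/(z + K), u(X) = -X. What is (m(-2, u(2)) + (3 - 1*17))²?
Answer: 1521/4 ≈ 380.25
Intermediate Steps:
m(z, K) = -4 + (8 + K)/(K + z) (m(z, K) = -4 + (K + 8)/(z + K) = -4 + (8 + K)/(K + z))
(m(-2, u(2)) + (3 - 1*17))² = ((8 - 4*(-2) - (-3)*2)/(-1*2 - 2) + (3 - 1*17))² = ((8 + 8 - 3*(-2))/(-2 - 2) + (3 - 17))² = ((8 + 8 + 6)/(-4) - 14)² = (-¼*22 - 14)² = (-11/2 - 14)² = (-39/2)² = 1521/4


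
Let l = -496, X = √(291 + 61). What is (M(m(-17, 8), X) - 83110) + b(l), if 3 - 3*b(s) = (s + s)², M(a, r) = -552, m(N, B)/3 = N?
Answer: -1235047/3 ≈ -4.1168e+5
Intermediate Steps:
m(N, B) = 3*N
X = 4*√22 (X = √352 = 4*√22 ≈ 18.762)
b(s) = 1 - 4*s²/3 (b(s) = 1 - (s + s)²/3 = 1 - 4*s²/3)
(M(m(-17, 8), X) - 83110) + b(l) = (-552 - 83110) + (1 - 4/3*(-496)²) = -83662 + (1 - 4/3*246016) = -83662 + (1 - 984064/3) = -83662 - 984061/3 = -1235047/3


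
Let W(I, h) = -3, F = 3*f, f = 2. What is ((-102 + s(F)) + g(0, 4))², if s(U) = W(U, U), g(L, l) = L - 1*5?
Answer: 12100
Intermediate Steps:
F = 6 (F = 3*2 = 6)
g(L, l) = -5 + L (g(L, l) = L - 5 = -5 + L)
s(U) = -3
((-102 + s(F)) + g(0, 4))² = ((-102 - 3) + (-5 + 0))² = (-105 - 5)² = (-110)² = 12100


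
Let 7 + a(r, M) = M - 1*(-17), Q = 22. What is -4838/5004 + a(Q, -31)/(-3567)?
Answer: -2858677/2974878 ≈ -0.96094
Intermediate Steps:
a(r, M) = 10 + M (a(r, M) = -7 + (M - 1*(-17)) = -7 + (M + 17) = -7 + (17 + M) = 10 + M)
-4838/5004 + a(Q, -31)/(-3567) = -4838/5004 + (10 - 31)/(-3567) = -4838*1/5004 - 21*(-1/3567) = -2419/2502 + 7/1189 = -2858677/2974878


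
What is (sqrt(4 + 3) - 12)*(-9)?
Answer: 108 - 9*sqrt(7) ≈ 84.188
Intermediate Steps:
(sqrt(4 + 3) - 12)*(-9) = (sqrt(7) - 12)*(-9) = (-12 + sqrt(7))*(-9) = 108 - 9*sqrt(7)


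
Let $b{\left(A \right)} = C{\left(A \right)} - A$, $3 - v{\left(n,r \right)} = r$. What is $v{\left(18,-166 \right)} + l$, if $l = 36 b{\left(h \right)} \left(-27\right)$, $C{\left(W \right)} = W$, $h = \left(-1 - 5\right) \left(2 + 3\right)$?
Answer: $169$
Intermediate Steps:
$h = -30$ ($h = \left(-6\right) 5 = -30$)
$v{\left(n,r \right)} = 3 - r$
$b{\left(A \right)} = 0$ ($b{\left(A \right)} = A - A = 0$)
$l = 0$ ($l = 36 \cdot 0 \left(-27\right) = 0 \left(-27\right) = 0$)
$v{\left(18,-166 \right)} + l = \left(3 - -166\right) + 0 = \left(3 + 166\right) + 0 = 169 + 0 = 169$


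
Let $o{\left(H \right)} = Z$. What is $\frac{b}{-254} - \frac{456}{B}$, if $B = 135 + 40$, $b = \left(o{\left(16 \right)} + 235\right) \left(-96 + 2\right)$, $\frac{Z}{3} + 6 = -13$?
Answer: $\frac{1406138}{22225} \approx 63.268$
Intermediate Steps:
$Z = -57$ ($Z = -18 + 3 \left(-13\right) = -18 - 39 = -57$)
$o{\left(H \right)} = -57$
$b = -16732$ ($b = \left(-57 + 235\right) \left(-96 + 2\right) = 178 \left(-94\right) = -16732$)
$B = 175$
$\frac{b}{-254} - \frac{456}{B} = - \frac{16732}{-254} - \frac{456}{175} = \left(-16732\right) \left(- \frac{1}{254}\right) - \frac{456}{175} = \frac{8366}{127} - \frac{456}{175} = \frac{1406138}{22225}$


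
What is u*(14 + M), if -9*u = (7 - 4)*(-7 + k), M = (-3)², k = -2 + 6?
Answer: 23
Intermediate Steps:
k = 4
M = 9
u = 1 (u = -(7 - 4)*(-7 + 4)/9 = -(-3)/3 = -⅑*(-9) = 1)
u*(14 + M) = 1*(14 + 9) = 1*23 = 23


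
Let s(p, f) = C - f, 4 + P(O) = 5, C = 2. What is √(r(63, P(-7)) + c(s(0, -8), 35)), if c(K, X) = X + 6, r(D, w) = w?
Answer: √42 ≈ 6.4807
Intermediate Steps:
P(O) = 1 (P(O) = -4 + 5 = 1)
s(p, f) = 2 - f
c(K, X) = 6 + X
√(r(63, P(-7)) + c(s(0, -8), 35)) = √(1 + (6 + 35)) = √(1 + 41) = √42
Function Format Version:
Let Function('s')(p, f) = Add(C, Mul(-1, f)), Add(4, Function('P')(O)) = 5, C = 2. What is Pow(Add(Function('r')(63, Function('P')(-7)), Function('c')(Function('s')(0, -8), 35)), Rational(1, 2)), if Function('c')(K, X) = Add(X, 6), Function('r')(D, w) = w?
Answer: Pow(42, Rational(1, 2)) ≈ 6.4807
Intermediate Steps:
Function('P')(O) = 1 (Function('P')(O) = Add(-4, 5) = 1)
Function('s')(p, f) = Add(2, Mul(-1, f))
Function('c')(K, X) = Add(6, X)
Pow(Add(Function('r')(63, Function('P')(-7)), Function('c')(Function('s')(0, -8), 35)), Rational(1, 2)) = Pow(Add(1, Add(6, 35)), Rational(1, 2)) = Pow(Add(1, 41), Rational(1, 2)) = Pow(42, Rational(1, 2))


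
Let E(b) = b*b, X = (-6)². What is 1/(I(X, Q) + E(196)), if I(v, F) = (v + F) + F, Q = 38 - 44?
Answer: 1/38440 ≈ 2.6015e-5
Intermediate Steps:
Q = -6
X = 36
E(b) = b²
I(v, F) = v + 2*F (I(v, F) = (F + v) + F = v + 2*F)
1/(I(X, Q) + E(196)) = 1/((36 + 2*(-6)) + 196²) = 1/((36 - 12) + 38416) = 1/(24 + 38416) = 1/38440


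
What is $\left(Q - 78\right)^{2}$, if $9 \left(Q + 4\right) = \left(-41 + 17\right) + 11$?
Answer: $\frac{564001}{81} \approx 6963.0$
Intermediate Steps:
$Q = - \frac{49}{9}$ ($Q = -4 + \frac{\left(-41 + 17\right) + 11}{9} = -4 + \frac{-24 + 11}{9} = -4 + \frac{1}{9} \left(-13\right) = -4 - \frac{13}{9} = - \frac{49}{9} \approx -5.4444$)
$\left(Q - 78\right)^{2} = \left(- \frac{49}{9} - 78\right)^{2} = \left(- \frac{751}{9}\right)^{2} = \frac{564001}{81}$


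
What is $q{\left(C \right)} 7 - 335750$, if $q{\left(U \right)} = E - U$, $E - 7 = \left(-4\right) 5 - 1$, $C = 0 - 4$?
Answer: $-335820$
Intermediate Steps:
$C = -4$ ($C = 0 - 4 = -4$)
$E = -14$ ($E = 7 - 21 = -14$)
$q{\left(U \right)} = -14 - U$
$q{\left(C \right)} 7 - 335750 = \left(-14 - -4\right) 7 - 335750 = \left(-14 + 4\right) 7 - 335750 = \left(-10\right) 7 - 335750 = -70 - 335750 = -335820$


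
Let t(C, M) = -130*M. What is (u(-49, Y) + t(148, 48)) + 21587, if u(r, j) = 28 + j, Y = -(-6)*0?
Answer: 15375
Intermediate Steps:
Y = 0 (Y = -1*0 = 0)
(u(-49, Y) + t(148, 48)) + 21587 = ((28 + 0) - 130*48) + 21587 = (28 - 6240) + 21587 = -6212 + 21587 = 15375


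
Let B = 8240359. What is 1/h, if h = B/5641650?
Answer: 5641650/8240359 ≈ 0.68464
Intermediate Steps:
h = 8240359/5641650 ≈ 1.4606
1/h = 1/(8240359/5641650) = 5641650/8240359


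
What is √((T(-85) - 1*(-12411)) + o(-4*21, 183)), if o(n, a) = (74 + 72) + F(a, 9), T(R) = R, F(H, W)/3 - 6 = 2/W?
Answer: 4*√7026/3 ≈ 111.76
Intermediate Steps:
F(H, W) = 18 + 6/W (F(H, W) = 18 + 3*(2/W) = 18 + 6/W)
o(n, a) = 494/3 (o(n, a) = (74 + 72) + (18 + 6/9) = 146 + (18 + 6*(⅑)) = 146 + (18 + ⅔) = 146 + 56/3 = 494/3)
√((T(-85) - 1*(-12411)) + o(-4*21, 183)) = √((-85 - 1*(-12411)) + 494/3) = √((-85 + 12411) + 494/3) = √(12326 + 494/3) = √(37472/3) = 4*√7026/3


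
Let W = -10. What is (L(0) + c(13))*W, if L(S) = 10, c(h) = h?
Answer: -230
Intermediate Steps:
(L(0) + c(13))*W = (10 + 13)*(-10) = 23*(-10) = -230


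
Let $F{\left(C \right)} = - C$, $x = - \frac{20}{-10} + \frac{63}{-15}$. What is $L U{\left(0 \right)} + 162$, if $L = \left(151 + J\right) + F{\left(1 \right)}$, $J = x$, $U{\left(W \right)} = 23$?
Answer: $\frac{17807}{5} \approx 3561.4$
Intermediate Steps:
$x = - \frac{11}{5}$ ($x = \left(-20\right) \left(- \frac{1}{10}\right) + 63 \left(- \frac{1}{15}\right) = 2 - \frac{21}{5} = - \frac{11}{5} \approx -2.2$)
$J = - \frac{11}{5} \approx -2.2$
$L = \frac{739}{5}$ ($L = \left(151 - \frac{11}{5}\right) - 1 = \frac{744}{5} - 1 = \frac{739}{5} \approx 147.8$)
$L U{\left(0 \right)} + 162 = \frac{739}{5} \cdot 23 + 162 = \frac{16997}{5} + 162 = \frac{17807}{5}$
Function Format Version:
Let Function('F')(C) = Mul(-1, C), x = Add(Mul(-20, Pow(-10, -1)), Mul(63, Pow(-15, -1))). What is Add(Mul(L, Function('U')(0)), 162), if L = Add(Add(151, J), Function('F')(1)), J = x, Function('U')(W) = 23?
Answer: Rational(17807, 5) ≈ 3561.4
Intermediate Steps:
x = Rational(-11, 5) (x = Add(Mul(-20, Rational(-1, 10)), Mul(63, Rational(-1, 15))) = Add(2, Rational(-21, 5)) = Rational(-11, 5) ≈ -2.2000)
J = Rational(-11, 5) ≈ -2.2000
L = Rational(739, 5) (L = Add(Add(151, Rational(-11, 5)), Mul(-1, 1)) = Add(Rational(744, 5), -1) = Rational(739, 5) ≈ 147.80)
Add(Mul(L, Function('U')(0)), 162) = Add(Mul(Rational(739, 5), 23), 162) = Add(Rational(16997, 5), 162) = Rational(17807, 5)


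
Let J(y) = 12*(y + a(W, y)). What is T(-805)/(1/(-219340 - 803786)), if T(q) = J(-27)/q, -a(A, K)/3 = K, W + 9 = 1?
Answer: 662985648/805 ≈ 8.2359e+5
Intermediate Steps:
W = -8 (W = -9 + 1 = -8)
a(A, K) = -3*K
J(y) = -24*y (J(y) = 12*(y - 3*y) = 12*(-2*y) = -24*y)
T(q) = 648/q (T(q) = (-24*(-27))/q = 648/q)
T(-805)/(1/(-219340 - 803786)) = (648/(-805))/(1/(-219340 - 803786)) = (648*(-1/805))/(1/(-1023126)) = -648/(805*(-1/1023126)) = -648/805*(-1023126) = 662985648/805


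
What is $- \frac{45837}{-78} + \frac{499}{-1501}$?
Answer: $\frac{22920805}{39026} \approx 587.32$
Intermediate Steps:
$- \frac{45837}{-78} + \frac{499}{-1501} = \left(-45837\right) \left(- \frac{1}{78}\right) + 499 \left(- \frac{1}{1501}\right) = \frac{15279}{26} - \frac{499}{1501} = \frac{22920805}{39026}$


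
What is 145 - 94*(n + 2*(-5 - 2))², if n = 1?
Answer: -15741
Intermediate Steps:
145 - 94*(n + 2*(-5 - 2))² = 145 - 94*(1 + 2*(-5 - 2))² = 145 - 94*(1 + 2*(-7))² = 145 - 94*(1 - 14)² = 145 - 94*(-13)² = 145 - 94*169 = 145 - 15886 = -15741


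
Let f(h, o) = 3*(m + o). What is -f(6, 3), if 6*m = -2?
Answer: -8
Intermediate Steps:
m = -1/3 (m = (1/6)*(-2) = -1/3 ≈ -0.33333)
f(h, o) = -1 + 3*o (f(h, o) = 3*(-1/3 + o) = -1 + 3*o)
-f(6, 3) = -(-1 + 3*3) = -(-1 + 9) = -1*8 = -8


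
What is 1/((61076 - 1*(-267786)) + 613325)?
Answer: 1/942187 ≈ 1.0614e-6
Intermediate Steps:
1/((61076 - 1*(-267786)) + 613325) = 1/((61076 + 267786) + 613325) = 1/(328862 + 613325) = 1/942187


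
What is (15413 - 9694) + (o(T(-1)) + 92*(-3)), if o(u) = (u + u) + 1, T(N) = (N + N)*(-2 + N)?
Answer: 5456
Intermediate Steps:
T(N) = 2*N*(-2 + N) (T(N) = (2*N)*(-2 + N) = 2*N*(-2 + N))
o(u) = 1 + 2*u (o(u) = 2*u + 1 = 1 + 2*u)
(15413 - 9694) + (o(T(-1)) + 92*(-3)) = (15413 - 9694) + ((1 + 2*(2*(-1)*(-2 - 1))) + 92*(-3)) = 5719 + ((1 + 2*(2*(-1)*(-3))) - 276) = 5719 + ((1 + 2*6) - 276) = 5719 + ((1 + 12) - 276) = 5719 + (13 - 276) = 5719 - 263 = 5456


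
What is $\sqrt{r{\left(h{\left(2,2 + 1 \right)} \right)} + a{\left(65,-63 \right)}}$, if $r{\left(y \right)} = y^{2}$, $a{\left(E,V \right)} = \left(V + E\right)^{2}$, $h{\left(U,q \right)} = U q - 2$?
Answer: $2 \sqrt{5} \approx 4.4721$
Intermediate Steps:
$h{\left(U,q \right)} = -2 + U q$
$a{\left(E,V \right)} = \left(E + V\right)^{2}$
$\sqrt{r{\left(h{\left(2,2 + 1 \right)} \right)} + a{\left(65,-63 \right)}} = \sqrt{\left(-2 + 2 \left(2 + 1\right)\right)^{2} + \left(65 - 63\right)^{2}} = \sqrt{\left(-2 + 2 \cdot 3\right)^{2} + 2^{2}} = \sqrt{\left(-2 + 6\right)^{2} + 4} = \sqrt{4^{2} + 4} = \sqrt{16 + 4} = \sqrt{20} = 2 \sqrt{5}$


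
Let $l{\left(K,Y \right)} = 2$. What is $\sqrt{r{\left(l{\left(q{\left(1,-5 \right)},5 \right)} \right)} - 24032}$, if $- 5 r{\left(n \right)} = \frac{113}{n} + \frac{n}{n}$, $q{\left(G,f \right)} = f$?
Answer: $\frac{3 i \sqrt{10686}}{2} \approx 155.06 i$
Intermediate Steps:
$r{\left(n \right)} = - \frac{1}{5} - \frac{113}{5 n}$ ($r{\left(n \right)} = - \frac{\frac{113}{n} + \frac{n}{n}}{5} = - \frac{\frac{113}{n} + 1}{5} = - \frac{1 + \frac{113}{n}}{5} = - \frac{1}{5} - \frac{113}{5 n}$)
$\sqrt{r{\left(l{\left(q{\left(1,-5 \right)},5 \right)} \right)} - 24032} = \sqrt{\frac{-113 - 2}{5 \cdot 2} - 24032} = \sqrt{\frac{1}{5} \cdot \frac{1}{2} \left(-113 - 2\right) - 24032} = \sqrt{\frac{1}{5} \cdot \frac{1}{2} \left(-115\right) - 24032} = \sqrt{- \frac{23}{2} - 24032} = \sqrt{- \frac{48087}{2}} = \frac{3 i \sqrt{10686}}{2}$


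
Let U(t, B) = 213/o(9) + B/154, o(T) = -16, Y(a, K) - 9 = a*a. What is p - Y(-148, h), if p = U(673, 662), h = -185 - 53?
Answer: -27007921/1232 ≈ -21922.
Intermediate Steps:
h = -238
Y(a, K) = 9 + a² (Y(a, K) = 9 + a*a = 9 + a²)
U(t, B) = -213/16 + B/154 (U(t, B) = 213/(-16) + B/154 = 213*(-1/16) + B*(1/154) = -213/16 + B/154)
p = -11105/1232 (p = -213/16 + (1/154)*662 = -213/16 + 331/77 = -11105/1232 ≈ -9.0138)
p - Y(-148, h) = -11105/1232 - (9 + (-148)²) = -11105/1232 - (9 + 21904) = -11105/1232 - 1*21913 = -11105/1232 - 21913 = -27007921/1232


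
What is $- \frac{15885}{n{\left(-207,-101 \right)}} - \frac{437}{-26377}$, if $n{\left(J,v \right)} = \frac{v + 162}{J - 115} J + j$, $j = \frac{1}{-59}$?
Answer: $- \frac{346078732021}{854008129} \approx -405.24$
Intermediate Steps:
$j = - \frac{1}{59} \approx -0.016949$
$n{\left(J,v \right)} = - \frac{1}{59} + \frac{J \left(162 + v\right)}{-115 + J}$ ($n{\left(J,v \right)} = \frac{v + 162}{J - 115} J - \frac{1}{59} = \frac{162 + v}{-115 + J} J - \frac{1}{59} = \frac{J \left(162 + v\right)}{-115 + J} - \frac{1}{59} = - \frac{1}{59} + \frac{J \left(162 + v\right)}{-115 + J}$)
$- \frac{15885}{n{\left(-207,-101 \right)}} - \frac{437}{-26377} = - \frac{15885}{\frac{1}{59} \frac{1}{-115 - 207} \left(115 + 9557 \left(-207\right) + 59 \left(-207\right) \left(-101\right)\right)} - \frac{437}{-26377} = - \frac{15885}{\frac{1}{59} \frac{1}{-322} \left(115 - 1978299 + 1233513\right)} - - \frac{437}{26377} = - \frac{15885}{\frac{1}{59} \left(- \frac{1}{322}\right) \left(-744671\right)} + \frac{437}{26377} = - \frac{15885}{\frac{32377}{826}} + \frac{437}{26377} = \left(-15885\right) \frac{826}{32377} + \frac{437}{26377} = - \frac{13121010}{32377} + \frac{437}{26377} = - \frac{346078732021}{854008129}$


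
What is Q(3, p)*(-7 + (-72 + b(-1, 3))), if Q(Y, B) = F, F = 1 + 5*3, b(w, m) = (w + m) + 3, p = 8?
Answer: -1184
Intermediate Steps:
b(w, m) = 3 + m + w (b(w, m) = (m + w) + 3 = 3 + m + w)
F = 16 (F = 1 + 15 = 16)
Q(Y, B) = 16
Q(3, p)*(-7 + (-72 + b(-1, 3))) = 16*(-7 + (-72 + (3 + 3 - 1))) = 16*(-7 + (-72 + 5)) = 16*(-7 - 67) = 16*(-74) = -1184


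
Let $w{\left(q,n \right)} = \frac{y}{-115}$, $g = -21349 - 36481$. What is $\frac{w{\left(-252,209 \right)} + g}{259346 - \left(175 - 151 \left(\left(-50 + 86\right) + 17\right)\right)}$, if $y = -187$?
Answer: $- \frac{6650263}{30725010} \approx -0.21644$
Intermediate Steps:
$g = -57830$
$w{\left(q,n \right)} = \frac{187}{115}$ ($w{\left(q,n \right)} = - \frac{187}{-115} = \left(-187\right) \left(- \frac{1}{115}\right) = \frac{187}{115}$)
$\frac{w{\left(-252,209 \right)} + g}{259346 - \left(175 - 151 \left(\left(-50 + 86\right) + 17\right)\right)} = \frac{\frac{187}{115} - 57830}{259346 - \left(175 - 151 \left(\left(-50 + 86\right) + 17\right)\right)} = - \frac{6650263}{115 \left(259346 - \left(175 - 151 \left(36 + 17\right)\right)\right)} = - \frac{6650263}{115 \left(259346 + \left(-175 + 151 \cdot 53\right)\right)} = - \frac{6650263}{115 \left(259346 + \left(-175 + 8003\right)\right)} = - \frac{6650263}{115 \left(259346 + 7828\right)} = - \frac{6650263}{115 \cdot 267174} = \left(- \frac{6650263}{115}\right) \frac{1}{267174} = - \frac{6650263}{30725010}$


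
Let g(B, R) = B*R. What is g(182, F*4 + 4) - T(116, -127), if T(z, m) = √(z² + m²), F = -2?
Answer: -728 - √29585 ≈ -900.00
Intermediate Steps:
T(z, m) = √(m² + z²)
g(182, F*4 + 4) - T(116, -127) = 182*(-2*4 + 4) - √((-127)² + 116²) = 182*(-8 + 4) - √(16129 + 13456) = 182*(-4) - √29585 = -728 - √29585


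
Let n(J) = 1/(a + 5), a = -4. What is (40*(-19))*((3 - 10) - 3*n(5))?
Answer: 7600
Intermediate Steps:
n(J) = 1 (n(J) = 1/(-4 + 5) = 1/1 = 1)
(40*(-19))*((3 - 10) - 3*n(5)) = (40*(-19))*((3 - 10) - 3*1) = -760*(-7 - 3) = -760*(-10) = 7600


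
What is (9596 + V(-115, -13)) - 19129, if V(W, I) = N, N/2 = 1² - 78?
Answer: -9687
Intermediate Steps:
N = -154 (N = 2*(1² - 78) = 2*(1 - 78) = 2*(-77) = -154)
V(W, I) = -154
(9596 + V(-115, -13)) - 19129 = (9596 - 154) - 19129 = 9442 - 19129 = -9687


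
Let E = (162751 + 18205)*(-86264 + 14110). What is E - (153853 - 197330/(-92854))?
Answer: -606190517904544/46427 ≈ -1.3057e+10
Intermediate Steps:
E = -13056699224 (E = 180956*(-72154) = -13056699224)
E - (153853 - 197330/(-92854)) = -13056699224 - (153853 - 197330/(-92854)) = -13056699224 - (153853 - 197330*(-1/92854)) = -13056699224 - (153853 + 98665/46427) = -13056699224 - 1*7143031896/46427 = -13056699224 - 7143031896/46427 = -606190517904544/46427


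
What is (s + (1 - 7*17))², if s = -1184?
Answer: 1695204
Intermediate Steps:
(s + (1 - 7*17))² = (-1184 + (1 - 7*17))² = (-1184 + (1 - 119))² = (-1184 - 118)² = (-1302)² = 1695204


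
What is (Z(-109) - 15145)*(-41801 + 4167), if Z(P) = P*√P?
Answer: 569966930 + 4102106*I*√109 ≈ 5.6997e+8 + 4.2827e+7*I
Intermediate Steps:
Z(P) = P^(3/2)
(Z(-109) - 15145)*(-41801 + 4167) = ((-109)^(3/2) - 15145)*(-41801 + 4167) = (-109*I*√109 - 15145)*(-37634) = (-15145 - 109*I*√109)*(-37634) = 569966930 + 4102106*I*√109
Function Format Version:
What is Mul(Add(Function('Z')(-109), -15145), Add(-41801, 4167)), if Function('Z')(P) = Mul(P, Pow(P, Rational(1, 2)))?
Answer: Add(569966930, Mul(4102106, I, Pow(109, Rational(1, 2)))) ≈ Add(5.6997e+8, Mul(4.2827e+7, I))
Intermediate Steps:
Function('Z')(P) = Pow(P, Rational(3, 2))
Mul(Add(Function('Z')(-109), -15145), Add(-41801, 4167)) = Mul(Add(Pow(-109, Rational(3, 2)), -15145), Add(-41801, 4167)) = Mul(Add(Mul(-109, I, Pow(109, Rational(1, 2))), -15145), -37634) = Mul(Add(-15145, Mul(-109, I, Pow(109, Rational(1, 2)))), -37634) = Add(569966930, Mul(4102106, I, Pow(109, Rational(1, 2))))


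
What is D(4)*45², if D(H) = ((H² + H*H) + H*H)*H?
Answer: 388800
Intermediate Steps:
D(H) = 3*H³ (D(H) = ((H² + H²) + H²)*H = (2*H² + H²)*H = (3*H²)*H = 3*H³)
D(4)*45² = (3*4³)*45² = (3*64)*2025 = 192*2025 = 388800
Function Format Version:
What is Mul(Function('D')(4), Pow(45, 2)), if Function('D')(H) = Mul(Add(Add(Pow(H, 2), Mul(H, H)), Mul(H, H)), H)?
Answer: 388800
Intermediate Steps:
Function('D')(H) = Mul(3, Pow(H, 3)) (Function('D')(H) = Mul(Add(Add(Pow(H, 2), Pow(H, 2)), Pow(H, 2)), H) = Mul(Add(Mul(2, Pow(H, 2)), Pow(H, 2)), H) = Mul(Mul(3, Pow(H, 2)), H) = Mul(3, Pow(H, 3)))
Mul(Function('D')(4), Pow(45, 2)) = Mul(Mul(3, Pow(4, 3)), Pow(45, 2)) = Mul(Mul(3, 64), 2025) = Mul(192, 2025) = 388800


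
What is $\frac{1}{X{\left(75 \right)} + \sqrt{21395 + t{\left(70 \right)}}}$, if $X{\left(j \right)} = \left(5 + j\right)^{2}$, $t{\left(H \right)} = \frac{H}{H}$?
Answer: $\frac{1600}{10234651} - \frac{\sqrt{5349}}{20469302} \approx 0.00015276$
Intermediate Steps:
$t{\left(H \right)} = 1$
$\frac{1}{X{\left(75 \right)} + \sqrt{21395 + t{\left(70 \right)}}} = \frac{1}{\left(5 + 75\right)^{2} + \sqrt{21395 + 1}} = \frac{1}{80^{2} + \sqrt{21396}} = \frac{1}{6400 + 2 \sqrt{5349}}$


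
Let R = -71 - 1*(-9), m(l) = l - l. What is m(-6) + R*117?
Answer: -7254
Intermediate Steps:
m(l) = 0
R = -62 (R = -71 + 9 = -62)
m(-6) + R*117 = 0 - 62*117 = 0 - 7254 = -7254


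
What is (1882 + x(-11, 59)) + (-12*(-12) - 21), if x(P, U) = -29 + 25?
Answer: 2001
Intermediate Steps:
x(P, U) = -4
(1882 + x(-11, 59)) + (-12*(-12) - 21) = (1882 - 4) + (-12*(-12) - 21) = 1878 + (144 - 21) = 1878 + 123 = 2001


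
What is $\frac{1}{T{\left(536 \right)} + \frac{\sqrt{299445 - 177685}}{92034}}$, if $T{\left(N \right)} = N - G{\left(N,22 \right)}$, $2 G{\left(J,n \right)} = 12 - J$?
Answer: $\frac{844908151311}{674236704730958} - \frac{46017 \sqrt{7610}}{674236704730958} \approx 0.0012531$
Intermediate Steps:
$G{\left(J,n \right)} = 6 - \frac{J}{2}$ ($G{\left(J,n \right)} = \frac{12 - J}{2} = 6 - \frac{J}{2}$)
$T{\left(N \right)} = -6 + \frac{3 N}{2}$ ($T{\left(N \right)} = N - \left(6 - \frac{N}{2}\right) = N + \left(-6 + \frac{N}{2}\right) = -6 + \frac{3 N}{2}$)
$\frac{1}{T{\left(536 \right)} + \frac{\sqrt{299445 - 177685}}{92034}} = \frac{1}{\left(-6 + \frac{3}{2} \cdot 536\right) + \frac{\sqrt{299445 - 177685}}{92034}} = \frac{1}{\left(-6 + 804\right) + \sqrt{121760} \cdot \frac{1}{92034}} = \frac{1}{798 + 4 \sqrt{7610} \cdot \frac{1}{92034}} = \frac{1}{798 + \frac{2 \sqrt{7610}}{46017}}$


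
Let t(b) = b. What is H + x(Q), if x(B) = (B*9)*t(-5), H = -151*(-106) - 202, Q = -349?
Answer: 31509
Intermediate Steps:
H = 15804 (H = 16006 - 202 = 15804)
x(B) = -45*B (x(B) = (B*9)*(-5) = (9*B)*(-5) = -45*B)
H + x(Q) = 15804 - 45*(-349) = 15804 + 15705 = 31509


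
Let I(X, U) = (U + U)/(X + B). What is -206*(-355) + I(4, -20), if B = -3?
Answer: 73090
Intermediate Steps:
I(X, U) = 2*U/(-3 + X) (I(X, U) = (U + U)/(X - 3) = (2*U)/(-3 + X) = 2*U/(-3 + X))
-206*(-355) + I(4, -20) = -206*(-355) + 2*(-20)/(-3 + 4) = 73130 + 2*(-20)/1 = 73130 + 2*(-20)*1 = 73130 - 40 = 73090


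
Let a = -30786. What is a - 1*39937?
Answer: -70723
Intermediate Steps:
a - 1*39937 = -30786 - 1*39937 = -30786 - 39937 = -70723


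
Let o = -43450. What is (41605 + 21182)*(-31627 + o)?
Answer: -4713859599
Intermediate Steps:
(41605 + 21182)*(-31627 + o) = (41605 + 21182)*(-31627 - 43450) = 62787*(-75077) = -4713859599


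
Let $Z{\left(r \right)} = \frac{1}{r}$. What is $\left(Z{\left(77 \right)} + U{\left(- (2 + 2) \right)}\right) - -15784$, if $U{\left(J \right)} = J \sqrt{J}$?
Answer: $\frac{1215369}{77} - 8 i \approx 15784.0 - 8.0 i$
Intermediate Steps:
$U{\left(J \right)} = J^{\frac{3}{2}}$
$\left(Z{\left(77 \right)} + U{\left(- (2 + 2) \right)}\right) - -15784 = \left(\frac{1}{77} + \left(- (2 + 2)\right)^{\frac{3}{2}}\right) - -15784 = \left(\frac{1}{77} + \left(\left(-1\right) 4\right)^{\frac{3}{2}}\right) + 15784 = \left(\frac{1}{77} + \left(-4\right)^{\frac{3}{2}}\right) + 15784 = \left(\frac{1}{77} - 8 i\right) + 15784 = \frac{1215369}{77} - 8 i$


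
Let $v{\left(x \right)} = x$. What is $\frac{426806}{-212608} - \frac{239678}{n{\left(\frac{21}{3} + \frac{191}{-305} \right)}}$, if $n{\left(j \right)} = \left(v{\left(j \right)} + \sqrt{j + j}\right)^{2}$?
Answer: $- \frac{189191375282914481}{11492315702208} + \frac{11148022975 \sqrt{915}}{24024006} \approx -2425.8$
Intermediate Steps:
$n{\left(j \right)} = \left(j + \sqrt{2} \sqrt{j}\right)^{2}$ ($n{\left(j \right)} = \left(j + \sqrt{j + j}\right)^{2} = \left(j + \sqrt{2 j}\right)^{2} = \left(j + \sqrt{2} \sqrt{j}\right)^{2}$)
$\frac{426806}{-212608} - \frac{239678}{n{\left(\frac{21}{3} + \frac{191}{-305} \right)}} = \frac{426806}{-212608} - \frac{239678}{\left(\left(\frac{21}{3} + \frac{191}{-305}\right) + \sqrt{2} \sqrt{\frac{21}{3} + \frac{191}{-305}}\right)^{2}} = 426806 \left(- \frac{1}{212608}\right) - \frac{239678}{\left(\left(21 \cdot \frac{1}{3} + 191 \left(- \frac{1}{305}\right)\right) + \sqrt{2} \sqrt{21 \cdot \frac{1}{3} + 191 \left(- \frac{1}{305}\right)}\right)^{2}} = - \frac{213403}{106304} - \frac{239678}{\left(\left(7 - \frac{191}{305}\right) + \sqrt{2} \sqrt{7 - \frac{191}{305}}\right)^{2}} = - \frac{213403}{106304} - \frac{239678}{\left(\frac{1944}{305} + \sqrt{2} \sqrt{\frac{1944}{305}}\right)^{2}} = - \frac{213403}{106304} - \frac{239678}{\left(\frac{1944}{305} + \sqrt{2} \frac{18 \sqrt{1830}}{305}\right)^{2}} = - \frac{213403}{106304} - \frac{239678}{\left(\frac{1944}{305} + \frac{36 \sqrt{915}}{305}\right)^{2}}$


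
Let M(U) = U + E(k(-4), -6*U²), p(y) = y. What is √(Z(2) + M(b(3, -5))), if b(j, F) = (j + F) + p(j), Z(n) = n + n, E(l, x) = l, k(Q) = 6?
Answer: √11 ≈ 3.3166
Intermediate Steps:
Z(n) = 2*n
b(j, F) = F + 2*j (b(j, F) = (j + F) + j = (F + j) + j = F + 2*j)
M(U) = 6 + U (M(U) = U + 6 = 6 + U)
√(Z(2) + M(b(3, -5))) = √(2*2 + (6 + (-5 + 2*3))) = √(4 + (6 + (-5 + 6))) = √(4 + (6 + 1)) = √(4 + 7) = √11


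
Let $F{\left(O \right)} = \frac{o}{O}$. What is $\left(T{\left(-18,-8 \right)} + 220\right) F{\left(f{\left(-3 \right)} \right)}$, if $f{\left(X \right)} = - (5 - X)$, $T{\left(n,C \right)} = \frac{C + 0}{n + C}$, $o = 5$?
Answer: $- \frac{1790}{13} \approx -137.69$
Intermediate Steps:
$T{\left(n,C \right)} = \frac{C}{C + n}$
$f{\left(X \right)} = -5 + X$
$F{\left(O \right)} = \frac{5}{O}$
$\left(T{\left(-18,-8 \right)} + 220\right) F{\left(f{\left(-3 \right)} \right)} = \left(- \frac{8}{-8 - 18} + 220\right) \frac{5}{-5 - 3} = \left(- \frac{8}{-26} + 220\right) \frac{5}{-8} = \left(\left(-8\right) \left(- \frac{1}{26}\right) + 220\right) 5 \left(- \frac{1}{8}\right) = \left(\frac{4}{13} + 220\right) \left(- \frac{5}{8}\right) = \frac{2864}{13} \left(- \frac{5}{8}\right) = - \frac{1790}{13}$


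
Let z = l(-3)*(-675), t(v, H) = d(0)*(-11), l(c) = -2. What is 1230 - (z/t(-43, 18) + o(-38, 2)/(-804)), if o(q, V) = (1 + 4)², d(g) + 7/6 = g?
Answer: 69636365/61908 ≈ 1124.8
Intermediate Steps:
d(g) = -7/6 + g
o(q, V) = 25 (o(q, V) = 5² = 25)
t(v, H) = 77/6 (t(v, H) = (-7/6 + 0)*(-11) = -7/6*(-11) = 77/6)
z = 1350 (z = -2*(-675) = 1350)
1230 - (z/t(-43, 18) + o(-38, 2)/(-804)) = 1230 - (1350/(77/6) + 25/(-804)) = 1230 - (1350*(6/77) + 25*(-1/804)) = 1230 - (8100/77 - 25/804) = 1230 - 1*6510475/61908 = 1230 - 6510475/61908 = 69636365/61908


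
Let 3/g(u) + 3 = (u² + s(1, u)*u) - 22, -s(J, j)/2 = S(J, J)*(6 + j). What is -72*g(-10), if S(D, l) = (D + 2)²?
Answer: 72/215 ≈ 0.33488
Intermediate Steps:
S(D, l) = (2 + D)²
s(J, j) = -2*(2 + J)²*(6 + j)
g(u) = 3/(-25 + u² + u*(-108 - 18*u)) (g(u) = 3/(-3 + ((u² + (2*(2 + 1)²*(-6 - u))*u) - 22)) = 3/(-3 + ((u² + (2*3²*(-6 - u))*u) - 22)) = 3/(-3 + ((u² + (2*9*(-6 - u))*u) - 22)) = 3/(-3 + ((u² + (-108 - 18*u)*u) - 22)) = 3/(-3 + ((u² + u*(-108 - 18*u)) - 22)) = 3/(-3 + (-22 + u² + u*(-108 - 18*u))) = 3/(-25 + u² + u*(-108 - 18*u)))
-72*g(-10) = -(-216)/(25 + 17*(-10)² + 108*(-10)) = -(-216)/(25 + 17*100 - 1080) = -(-216)/(25 + 1700 - 1080) = -(-216)/645 = -72*(-1/215) = 72/215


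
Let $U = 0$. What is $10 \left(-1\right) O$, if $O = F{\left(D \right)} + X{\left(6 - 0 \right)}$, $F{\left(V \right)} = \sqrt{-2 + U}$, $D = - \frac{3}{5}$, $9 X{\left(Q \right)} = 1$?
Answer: $- \frac{10}{9} - 10 i \sqrt{2} \approx -1.1111 - 14.142 i$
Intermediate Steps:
$X{\left(Q \right)} = \frac{1}{9}$ ($X{\left(Q \right)} = \frac{1}{9} \cdot 1 = \frac{1}{9}$)
$D = - \frac{3}{5}$ ($D = \left(-3\right) \frac{1}{5} = - \frac{3}{5} \approx -0.6$)
$F{\left(V \right)} = i \sqrt{2}$ ($F{\left(V \right)} = \sqrt{-2 + 0} = \sqrt{-2} = i \sqrt{2}$)
$O = \frac{1}{9} + i \sqrt{2}$ ($O = i \sqrt{2} + \frac{1}{9} = \frac{1}{9} + i \sqrt{2} \approx 0.11111 + 1.4142 i$)
$10 \left(-1\right) O = 10 \left(-1\right) \left(\frac{1}{9} + i \sqrt{2}\right) = - 10 \left(\frac{1}{9} + i \sqrt{2}\right) = - \frac{10}{9} - 10 i \sqrt{2}$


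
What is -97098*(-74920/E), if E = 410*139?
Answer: 727458216/5699 ≈ 1.2765e+5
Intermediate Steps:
E = 56990
-97098*(-74920/E) = -97098/(56990/(-74920)) = -97098/(56990*(-1/74920)) = -97098/(-5699/7492) = -97098*(-7492/5699) = 727458216/5699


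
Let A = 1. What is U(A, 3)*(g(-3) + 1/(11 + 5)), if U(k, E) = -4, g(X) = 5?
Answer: -81/4 ≈ -20.250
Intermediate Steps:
U(A, 3)*(g(-3) + 1/(11 + 5)) = -4*(5 + 1/(11 + 5)) = -4*(5 + 1/16) = -4*81/16 = -81/4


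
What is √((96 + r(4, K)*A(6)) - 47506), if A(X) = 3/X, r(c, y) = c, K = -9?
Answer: 4*I*√2963 ≈ 217.73*I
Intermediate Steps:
√((96 + r(4, K)*A(6)) - 47506) = √((96 + 4*(3/6)) - 47506) = √((96 + 4*(3*(⅙))) - 47506) = √((96 + 4*(½)) - 47506) = √((96 + 2) - 47506) = √(98 - 47506) = √(-47408) = 4*I*√2963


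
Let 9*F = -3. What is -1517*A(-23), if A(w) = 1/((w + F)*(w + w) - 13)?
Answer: -4551/3181 ≈ -1.4307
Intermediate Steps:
F = -1/3 (F = (1/9)*(-3) = -1/3 ≈ -0.33333)
A(w) = 1/(-13 + 2*w*(-1/3 + w)) (A(w) = 1/((w - 1/3)*(w + w) - 13) = 1/((-1/3 + w)*(2*w) - 13) = 1/(2*w*(-1/3 + w) - 13) = 1/(-13 + 2*w*(-1/3 + w)))
-1517*A(-23) = -4551/(-39 - 2*(-23) + 6*(-23)**2) = -4551/(-39 + 46 + 6*529) = -4551/(-39 + 46 + 3174) = -4551/3181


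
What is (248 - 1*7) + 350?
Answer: 591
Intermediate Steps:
(248 - 1*7) + 350 = (248 - 7) + 350 = 241 + 350 = 591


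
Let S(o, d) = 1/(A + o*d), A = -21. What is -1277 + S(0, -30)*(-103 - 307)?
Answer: -26407/21 ≈ -1257.5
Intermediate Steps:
S(o, d) = 1/(-21 + d*o) (S(o, d) = 1/(-21 + o*d) = 1/(-21 + d*o))
-1277 + S(0, -30)*(-103 - 307) = -1277 + (-103 - 307)/(-21 - 30*0) = -1277 - 410/(-21 + 0) = -1277 - 410/(-21) = -1277 - 1/21*(-410) = -1277 + 410/21 = -26407/21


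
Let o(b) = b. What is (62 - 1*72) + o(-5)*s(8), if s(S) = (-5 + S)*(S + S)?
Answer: -250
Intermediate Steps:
s(S) = 2*S*(-5 + S) (s(S) = (-5 + S)*(2*S) = 2*S*(-5 + S))
(62 - 1*72) + o(-5)*s(8) = (62 - 1*72) - 10*8*(-5 + 8) = (62 - 72) - 10*8*3 = -10 - 5*48 = -10 - 240 = -250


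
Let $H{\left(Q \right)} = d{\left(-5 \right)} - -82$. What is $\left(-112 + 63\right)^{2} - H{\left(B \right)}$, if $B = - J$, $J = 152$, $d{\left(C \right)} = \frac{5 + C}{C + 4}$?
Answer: $2319$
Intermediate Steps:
$d{\left(C \right)} = \frac{5 + C}{4 + C}$
$B = -152$ ($B = \left(-1\right) 152 = -152$)
$H{\left(Q \right)} = 82$ ($H{\left(Q \right)} = \frac{5 - 5}{4 - 5} - -82 = \frac{1}{-1} \cdot 0 + 82 = \left(-1\right) 0 + 82 = 0 + 82 = 82$)
$\left(-112 + 63\right)^{2} - H{\left(B \right)} = \left(-112 + 63\right)^{2} - 82 = \left(-49\right)^{2} - 82 = 2401 - 82 = 2319$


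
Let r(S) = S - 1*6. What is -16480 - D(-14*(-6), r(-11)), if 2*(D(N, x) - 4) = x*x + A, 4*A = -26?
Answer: -66501/4 ≈ -16625.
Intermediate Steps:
A = -13/2 (A = (¼)*(-26) = -13/2 ≈ -6.5000)
r(S) = -6 + S (r(S) = S - 6 = -6 + S)
D(N, x) = ¾ + x²/2 (D(N, x) = 4 + (x*x - 13/2)/2 = 4 + (x² - 13/2)/2 = 4 + (-13/2 + x²)/2 = 4 + (-13/4 + x²/2) = ¾ + x²/2)
-16480 - D(-14*(-6), r(-11)) = -16480 - (¾ + (-6 - 11)²/2) = -16480 - (¾ + (½)*(-17)²) = -16480 - (¾ + (½)*289) = -16480 - (¾ + 289/2) = -16480 - 1*581/4 = -16480 - 581/4 = -66501/4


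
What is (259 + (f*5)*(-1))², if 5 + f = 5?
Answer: 67081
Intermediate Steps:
f = 0 (f = -5 + 5 = 0)
(259 + (f*5)*(-1))² = (259 + (0*5)*(-1))² = (259 + 0*(-1))² = (259 + 0)² = 259² = 67081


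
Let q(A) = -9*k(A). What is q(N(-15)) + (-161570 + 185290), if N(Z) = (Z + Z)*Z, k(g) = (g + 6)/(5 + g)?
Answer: 10788496/455 ≈ 23711.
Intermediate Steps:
k(g) = (6 + g)/(5 + g)
N(Z) = 2*Z² (N(Z) = (2*Z)*Z = 2*Z²)
q(A) = -9*(6 + A)/(5 + A)
q(N(-15)) + (-161570 + 185290) = 9*(-6 - 2*(-15)²)/(5 + 2*(-15)²) + (-161570 + 185290) = 9*(-6 - 2*225)/(5 + 2*225) + 23720 = 9*(-6 - 1*450)/(5 + 450) + 23720 = 9*(-6 - 450)/455 + 23720 = 9*(1/455)*(-456) + 23720 = -4104/455 + 23720 = 10788496/455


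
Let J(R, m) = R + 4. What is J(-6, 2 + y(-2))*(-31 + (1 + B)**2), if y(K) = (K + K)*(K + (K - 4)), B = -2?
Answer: 60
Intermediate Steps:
y(K) = 2*K*(-4 + 2*K) (y(K) = (2*K)*(K + (-4 + K)) = (2*K)*(-4 + 2*K) = 2*K*(-4 + 2*K))
J(R, m) = 4 + R
J(-6, 2 + y(-2))*(-31 + (1 + B)**2) = (4 - 6)*(-31 + (1 - 2)**2) = -2*(-31 + (-1)**2) = -2*(-31 + 1) = -2*(-30) = 60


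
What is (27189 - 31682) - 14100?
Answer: -18593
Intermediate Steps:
(27189 - 31682) - 14100 = -4493 - 14100 = -18593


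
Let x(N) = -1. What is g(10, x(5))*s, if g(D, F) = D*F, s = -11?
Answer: 110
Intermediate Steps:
g(10, x(5))*s = (10*(-1))*(-11) = -10*(-11) = 110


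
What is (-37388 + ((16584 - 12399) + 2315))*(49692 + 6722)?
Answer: -1742515632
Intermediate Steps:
(-37388 + ((16584 - 12399) + 2315))*(49692 + 6722) = (-37388 + (4185 + 2315))*56414 = (-37388 + 6500)*56414 = -30888*56414 = -1742515632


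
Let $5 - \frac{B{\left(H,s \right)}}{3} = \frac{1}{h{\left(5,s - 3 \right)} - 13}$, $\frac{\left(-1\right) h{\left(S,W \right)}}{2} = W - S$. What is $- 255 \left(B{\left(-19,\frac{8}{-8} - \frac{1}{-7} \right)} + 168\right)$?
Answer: $- \frac{511530}{11} \approx -46503.0$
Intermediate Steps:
$h{\left(S,W \right)} = - 2 W + 2 S$ ($h{\left(S,W \right)} = - 2 \left(W - S\right) = - 2 W + 2 S$)
$B{\left(H,s \right)} = 15 - \frac{3}{3 - 2 s}$ ($B{\left(H,s \right)} = 15 - \frac{3}{\left(- 2 \left(s - 3\right) + 2 \cdot 5\right) - 13} = 15 - \frac{3}{\left(- 2 \left(-3 + s\right) + 10\right) - 13} = 15 - \frac{3}{\left(\left(6 - 2 s\right) + 10\right) - 13} = 15 - \frac{3}{\left(16 - 2 s\right) - 13} = 15 - \frac{3}{3 - 2 s}$)
$- 255 \left(B{\left(-19,\frac{8}{-8} - \frac{1}{-7} \right)} + 168\right) = - 255 \left(\frac{6 \left(-7 + 5 \left(\frac{8}{-8} - \frac{1}{-7}\right)\right)}{-3 + 2 \left(\frac{8}{-8} - \frac{1}{-7}\right)} + 168\right) = - 255 \left(\frac{6 \left(-7 + 5 \left(8 \left(- \frac{1}{8}\right) - - \frac{1}{7}\right)\right)}{-3 + 2 \left(8 \left(- \frac{1}{8}\right) - - \frac{1}{7}\right)} + 168\right) = - 255 \left(\frac{6 \left(-7 + 5 \left(-1 + \frac{1}{7}\right)\right)}{-3 + 2 \left(-1 + \frac{1}{7}\right)} + 168\right) = - 255 \left(\frac{6 \left(-7 + 5 \left(- \frac{6}{7}\right)\right)}{-3 + 2 \left(- \frac{6}{7}\right)} + 168\right) = - 255 \left(\frac{6 \left(-7 - \frac{30}{7}\right)}{-3 - \frac{12}{7}} + 168\right) = - 255 \left(6 \frac{1}{- \frac{33}{7}} \left(- \frac{79}{7}\right) + 168\right) = - 255 \left(6 \left(- \frac{7}{33}\right) \left(- \frac{79}{7}\right) + 168\right) = - 255 \left(\frac{158}{11} + 168\right) = \left(-255\right) \frac{2006}{11} = - \frac{511530}{11}$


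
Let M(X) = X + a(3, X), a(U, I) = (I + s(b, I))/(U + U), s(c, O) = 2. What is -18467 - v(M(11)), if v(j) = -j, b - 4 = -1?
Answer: -110723/6 ≈ -18454.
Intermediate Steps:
b = 3 (b = 4 - 1 = 3)
a(U, I) = (2 + I)/(2*U) (a(U, I) = (I + 2)/(U + U) = (2 + I)/((2*U)) = (2 + I)*(1/(2*U)) = (2 + I)/(2*U))
M(X) = 1/3 + 7*X/6 (M(X) = X + (1/2)*(2 + X)/3 = X + (1/2)*(1/3)*(2 + X) = X + (1/3 + X/6) = 1/3 + 7*X/6)
-18467 - v(M(11)) = -18467 - (-1)*(1/3 + (7/6)*11) = -18467 - (-1)*(1/3 + 77/6) = -18467 - (-1)*79/6 = -18467 - 1*(-79/6) = -18467 + 79/6 = -110723/6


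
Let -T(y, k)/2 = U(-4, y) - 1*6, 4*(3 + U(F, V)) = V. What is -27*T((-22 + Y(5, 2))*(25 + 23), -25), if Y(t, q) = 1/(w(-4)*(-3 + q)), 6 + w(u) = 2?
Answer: -14580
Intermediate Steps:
w(u) = -4 (w(u) = -6 + 2 = -4)
U(F, V) = -3 + V/4
Y(t, q) = 1/(12 - 4*q) (Y(t, q) = 1/(-4*(-3 + q)) = 1/(12 - 4*q))
T(y, k) = 18 - y/2 (T(y, k) = -2*((-3 + y/4) - 1*6) = -2*((-3 + y/4) - 6) = -2*(-9 + y/4) = 18 - y/2)
-27*T((-22 + Y(5, 2))*(25 + 23), -25) = -27*(18 - (-22 - 1/(-12 + 4*2))*(25 + 23)/2) = -27*(18 - (-22 - 1/(-12 + 8))*48/2) = -27*(18 - (-22 - 1/(-4))*48/2) = -27*(18 - (-22 - 1*(-¼))*48/2) = -27*(18 - (-22 + ¼)*48/2) = -27*(18 - (-87)*48/8) = -27*(18 - ½*(-1044)) = -27*(18 + 522) = -27*540 = -14580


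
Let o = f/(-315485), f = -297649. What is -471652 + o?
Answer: -148798833571/315485 ≈ -4.7165e+5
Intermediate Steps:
o = 297649/315485 (o = -297649/(-315485) = -297649*(-1/315485) = 297649/315485 ≈ 0.94347)
-471652 + o = -471652 + 297649/315485 = -148798833571/315485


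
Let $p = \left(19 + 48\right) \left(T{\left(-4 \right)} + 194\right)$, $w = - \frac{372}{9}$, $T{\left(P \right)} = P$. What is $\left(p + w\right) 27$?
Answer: $342594$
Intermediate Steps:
$w = - \frac{124}{3}$ ($w = \left(-372\right) \frac{1}{9} = - \frac{124}{3} \approx -41.333$)
$p = 12730$ ($p = \left(19 + 48\right) \left(-4 + 194\right) = 67 \cdot 190 = 12730$)
$\left(p + w\right) 27 = \left(12730 - \frac{124}{3}\right) 27 = \frac{38066}{3} \cdot 27 = 342594$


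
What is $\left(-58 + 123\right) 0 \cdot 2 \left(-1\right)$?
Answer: $0$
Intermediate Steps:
$\left(-58 + 123\right) 0 \cdot 2 \left(-1\right) = 65 \cdot 0 \left(-1\right) = 65 \cdot 0 = 0$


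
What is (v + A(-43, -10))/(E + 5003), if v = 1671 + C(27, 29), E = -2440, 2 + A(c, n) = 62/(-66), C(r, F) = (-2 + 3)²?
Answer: 55079/84579 ≈ 0.65121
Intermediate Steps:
C(r, F) = 1 (C(r, F) = 1² = 1)
A(c, n) = -97/33 (A(c, n) = -2 + 62/(-66) = -2 + 62*(-1/66) = -2 - 31/33 = -97/33)
v = 1672 (v = 1671 + 1 = 1672)
(v + A(-43, -10))/(E + 5003) = (1672 - 97/33)/(-2440 + 5003) = (55079/33)/2563 = (55079/33)*(1/2563) = 55079/84579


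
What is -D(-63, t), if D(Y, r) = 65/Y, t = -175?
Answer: 65/63 ≈ 1.0317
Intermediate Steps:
-D(-63, t) = -65/(-63) = -65*(-1)/63 = -1*(-65/63) = 65/63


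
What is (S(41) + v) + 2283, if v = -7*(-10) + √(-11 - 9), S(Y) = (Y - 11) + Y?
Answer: 2424 + 2*I*√5 ≈ 2424.0 + 4.4721*I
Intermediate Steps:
S(Y) = -11 + 2*Y (S(Y) = (-11 + Y) + Y = -11 + 2*Y)
v = 70 + 2*I*√5 (v = 70 + √(-20) = 70 + 2*I*√5 ≈ 70.0 + 4.4721*I)
(S(41) + v) + 2283 = ((-11 + 2*41) + (70 + 2*I*√5)) + 2283 = ((-11 + 82) + (70 + 2*I*√5)) + 2283 = (71 + (70 + 2*I*√5)) + 2283 = (141 + 2*I*√5) + 2283 = 2424 + 2*I*√5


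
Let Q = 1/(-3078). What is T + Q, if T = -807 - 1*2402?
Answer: -9877303/3078 ≈ -3209.0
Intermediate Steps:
T = -3209 (T = -807 - 2402 = -3209)
Q = -1/3078 ≈ -0.00032489
T + Q = -3209 - 1/3078 = -9877303/3078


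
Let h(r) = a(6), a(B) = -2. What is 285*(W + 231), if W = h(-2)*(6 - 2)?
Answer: 63555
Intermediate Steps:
h(r) = -2
W = -8 (W = -2*(6 - 2) = -2*4 = -8)
285*(W + 231) = 285*(-8 + 231) = 285*223 = 63555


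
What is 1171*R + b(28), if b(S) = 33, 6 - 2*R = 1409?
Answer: -1642847/2 ≈ -8.2142e+5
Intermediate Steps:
R = -1403/2 (R = 3 - ½*1409 = 3 - 1409/2 = -1403/2 ≈ -701.50)
1171*R + b(28) = 1171*(-1403/2) + 33 = -1642913/2 + 33 = -1642847/2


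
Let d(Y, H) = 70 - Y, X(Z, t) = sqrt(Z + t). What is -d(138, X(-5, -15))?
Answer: 68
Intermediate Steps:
-d(138, X(-5, -15)) = -(70 - 1*138) = -(70 - 138) = -1*(-68) = 68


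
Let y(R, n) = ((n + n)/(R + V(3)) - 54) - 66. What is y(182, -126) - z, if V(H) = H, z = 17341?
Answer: -3230537/185 ≈ -17462.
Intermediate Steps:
y(R, n) = -120 + 2*n/(3 + R) (y(R, n) = ((n + n)/(R + 3) - 54) - 66 = ((2*n)/(3 + R) - 54) - 66 = (2*n/(3 + R) - 54) - 66 = (-54 + 2*n/(3 + R)) - 66 = -120 + 2*n/(3 + R))
y(182, -126) - z = 2*(-180 - 126 - 60*182)/(3 + 182) - 1*17341 = 2*(-180 - 126 - 10920)/185 - 17341 = 2*(1/185)*(-11226) - 17341 = -22452/185 - 17341 = -3230537/185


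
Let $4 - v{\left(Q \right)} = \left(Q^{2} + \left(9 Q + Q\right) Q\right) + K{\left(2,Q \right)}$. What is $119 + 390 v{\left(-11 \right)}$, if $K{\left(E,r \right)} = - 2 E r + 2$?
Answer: $-535351$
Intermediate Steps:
$K{\left(E,r \right)} = 2 - 2 E r$ ($K{\left(E,r \right)} = - 2 E r + 2 = 2 - 2 E r$)
$v{\left(Q \right)} = 2 - 11 Q^{2} + 4 Q$ ($v{\left(Q \right)} = 4 - \left(\left(Q^{2} + \left(9 Q + Q\right) Q\right) + \left(2 - 4 Q\right)\right) = 4 - \left(\left(Q^{2} + 10 Q Q\right) - \left(-2 + 4 Q\right)\right) = 4 - \left(\left(Q^{2} + 10 Q^{2}\right) - \left(-2 + 4 Q\right)\right) = 4 - \left(11 Q^{2} - \left(-2 + 4 Q\right)\right) = 4 - \left(2 - 4 Q + 11 Q^{2}\right) = 2 - 11 Q^{2} + 4 Q$)
$119 + 390 v{\left(-11 \right)} = 119 + 390 \left(2 - 11 \left(-11\right)^{2} + 4 \left(-11\right)\right) = 119 + 390 \left(2 - 1331 - 44\right) = 119 + 390 \left(-1373\right) = 119 - 535470 = -535351$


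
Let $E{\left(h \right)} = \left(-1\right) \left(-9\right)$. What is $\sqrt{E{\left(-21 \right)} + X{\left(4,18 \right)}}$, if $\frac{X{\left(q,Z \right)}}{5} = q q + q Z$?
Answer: $\sqrt{449} \approx 21.19$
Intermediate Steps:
$X{\left(q,Z \right)} = 5 q^{2} + 5 Z q$ ($X{\left(q,Z \right)} = 5 \left(q q + q Z\right) = 5 \left(q^{2} + Z q\right) = 5 q^{2} + 5 Z q$)
$E{\left(h \right)} = 9$
$\sqrt{E{\left(-21 \right)} + X{\left(4,18 \right)}} = \sqrt{9 + 5 \cdot 4 \left(18 + 4\right)} = \sqrt{9 + 5 \cdot 4 \cdot 22} = \sqrt{9 + 440} = \sqrt{449}$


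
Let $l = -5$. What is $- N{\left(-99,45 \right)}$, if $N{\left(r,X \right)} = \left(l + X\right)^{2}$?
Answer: $-1600$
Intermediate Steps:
$N{\left(r,X \right)} = \left(-5 + X\right)^{2}$
$- N{\left(-99,45 \right)} = - \left(-5 + 45\right)^{2} = - 40^{2} = \left(-1\right) 1600 = -1600$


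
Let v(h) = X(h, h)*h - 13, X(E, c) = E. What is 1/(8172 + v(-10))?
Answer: 1/8259 ≈ 0.00012108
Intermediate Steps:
v(h) = -13 + h² (v(h) = h*h - 13 = h² - 13 = -13 + h²)
1/(8172 + v(-10)) = 1/(8172 + (-13 + (-10)²)) = 1/(8172 + (-13 + 100)) = 1/(8172 + 87) = 1/8259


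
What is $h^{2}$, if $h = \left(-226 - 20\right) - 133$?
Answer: $143641$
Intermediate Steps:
$h = -379$ ($h = -246 - 133 = -379$)
$h^{2} = \left(-379\right)^{2} = 143641$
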